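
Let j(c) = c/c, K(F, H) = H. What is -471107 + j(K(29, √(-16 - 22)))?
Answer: -471106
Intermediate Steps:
j(c) = 1
-471107 + j(K(29, √(-16 - 22))) = -471107 + 1 = -471106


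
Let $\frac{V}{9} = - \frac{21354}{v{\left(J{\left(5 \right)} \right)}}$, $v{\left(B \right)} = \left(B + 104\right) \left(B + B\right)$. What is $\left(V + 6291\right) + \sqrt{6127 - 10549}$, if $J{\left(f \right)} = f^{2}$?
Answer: $\frac{6730794}{1075} + i \sqrt{4422} \approx 6261.2 + 66.498 i$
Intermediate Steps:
$v{\left(B \right)} = 2 B \left(104 + B\right)$ ($v{\left(B \right)} = \left(104 + B\right) 2 B = 2 B \left(104 + B\right)$)
$V = - \frac{32031}{1075}$ ($V = 9 \left(- \frac{21354}{2 \cdot 5^{2} \left(104 + 5^{2}\right)}\right) = 9 \left(- \frac{21354}{2 \cdot 25 \left(104 + 25\right)}\right) = 9 \left(- \frac{21354}{2 \cdot 25 \cdot 129}\right) = 9 \left(- \frac{21354}{6450}\right) = 9 \left(\left(-21354\right) \frac{1}{6450}\right) = 9 \left(- \frac{3559}{1075}\right) = - \frac{32031}{1075} \approx -29.796$)
$\left(V + 6291\right) + \sqrt{6127 - 10549} = \left(- \frac{32031}{1075} + 6291\right) + \sqrt{6127 - 10549} = \frac{6730794}{1075} + \sqrt{-4422} = \frac{6730794}{1075} + i \sqrt{4422}$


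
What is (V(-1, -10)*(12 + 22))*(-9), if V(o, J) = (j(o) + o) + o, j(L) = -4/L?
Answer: -612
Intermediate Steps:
V(o, J) = -4/o + 2*o (V(o, J) = (-4/o + o) + o = (o - 4/o) + o = -4/o + 2*o)
(V(-1, -10)*(12 + 22))*(-9) = ((-4/(-1) + 2*(-1))*(12 + 22))*(-9) = ((-4*(-1) - 2)*34)*(-9) = ((4 - 2)*34)*(-9) = (2*34)*(-9) = 68*(-9) = -612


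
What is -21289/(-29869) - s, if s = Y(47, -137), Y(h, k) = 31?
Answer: -904650/29869 ≈ -30.287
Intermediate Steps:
s = 31
-21289/(-29869) - s = -21289/(-29869) - 1*31 = -21289*(-1/29869) - 31 = 21289/29869 - 31 = -904650/29869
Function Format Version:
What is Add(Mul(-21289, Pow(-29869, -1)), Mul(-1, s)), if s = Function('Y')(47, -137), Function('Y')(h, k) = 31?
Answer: Rational(-904650, 29869) ≈ -30.287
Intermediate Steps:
s = 31
Add(Mul(-21289, Pow(-29869, -1)), Mul(-1, s)) = Add(Mul(-21289, Pow(-29869, -1)), Mul(-1, 31)) = Add(Mul(-21289, Rational(-1, 29869)), -31) = Add(Rational(21289, 29869), -31) = Rational(-904650, 29869)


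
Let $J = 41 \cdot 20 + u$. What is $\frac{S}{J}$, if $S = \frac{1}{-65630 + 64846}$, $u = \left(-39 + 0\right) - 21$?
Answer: $- \frac{1}{595840} \approx -1.6783 \cdot 10^{-6}$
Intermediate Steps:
$u = -60$ ($u = -39 - 21 = -60$)
$S = - \frac{1}{784}$ ($S = \frac{1}{-784} = - \frac{1}{784} \approx -0.0012755$)
$J = 760$ ($J = 41 \cdot 20 - 60 = 820 - 60 = 760$)
$\frac{S}{J} = - \frac{1}{784 \cdot 760} = \left(- \frac{1}{784}\right) \frac{1}{760} = - \frac{1}{595840}$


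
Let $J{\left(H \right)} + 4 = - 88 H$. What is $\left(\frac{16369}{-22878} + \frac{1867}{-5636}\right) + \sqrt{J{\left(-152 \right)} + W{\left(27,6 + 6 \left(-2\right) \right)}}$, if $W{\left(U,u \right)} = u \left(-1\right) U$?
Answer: $- \frac{67484455}{64470204} + \sqrt{13534} \approx 115.29$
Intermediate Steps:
$W{\left(U,u \right)} = - U u$ ($W{\left(U,u \right)} = - u U = - U u$)
$J{\left(H \right)} = -4 - 88 H$
$\left(\frac{16369}{-22878} + \frac{1867}{-5636}\right) + \sqrt{J{\left(-152 \right)} + W{\left(27,6 + 6 \left(-2\right) \right)}} = \left(\frac{16369}{-22878} + \frac{1867}{-5636}\right) + \sqrt{\left(-4 - -13376\right) - 27 \left(6 + 6 \left(-2\right)\right)} = \left(16369 \left(- \frac{1}{22878}\right) + 1867 \left(- \frac{1}{5636}\right)\right) + \sqrt{\left(-4 + 13376\right) - 27 \left(6 - 12\right)} = \left(- \frac{16369}{22878} - \frac{1867}{5636}\right) + \sqrt{13372 - 27 \left(-6\right)} = - \frac{67484455}{64470204} + \sqrt{13372 + 162} = - \frac{67484455}{64470204} + \sqrt{13534}$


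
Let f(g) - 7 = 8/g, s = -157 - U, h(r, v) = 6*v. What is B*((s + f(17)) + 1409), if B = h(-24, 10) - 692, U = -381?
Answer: -17625216/17 ≈ -1.0368e+6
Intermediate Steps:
s = 224 (s = -157 - 1*(-381) = -157 + 381 = 224)
f(g) = 7 + 8/g
B = -632 (B = 6*10 - 692 = 60 - 692 = -632)
B*((s + f(17)) + 1409) = -632*((224 + (7 + 8/17)) + 1409) = -632*((224 + 127/17) + 1409) = -632*(3935/17 + 1409) = -632*27888/17 = -17625216/17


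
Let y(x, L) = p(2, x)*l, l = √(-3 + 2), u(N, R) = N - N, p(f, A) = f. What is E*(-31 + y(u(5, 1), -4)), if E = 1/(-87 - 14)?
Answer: 31/101 - 2*I/101 ≈ 0.30693 - 0.019802*I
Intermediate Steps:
u(N, R) = 0
E = -1/101 (E = 1/(-101) = -1/101 ≈ -0.0099010)
l = I (l = √(-1) = I ≈ 1.0*I)
y(x, L) = 2*I
E*(-31 + y(u(5, 1), -4)) = -(-31 + 2*I)/101 = 31/101 - 2*I/101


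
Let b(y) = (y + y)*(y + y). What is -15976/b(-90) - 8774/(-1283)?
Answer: 32972549/5196150 ≈ 6.3456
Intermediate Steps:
b(y) = 4*y² (b(y) = (2*y)*(2*y) = 4*y²)
-15976/b(-90) - 8774/(-1283) = -15976/(4*(-90)²) - 8774/(-1283) = -15976/(4*8100) - 8774*(-1/1283) = -15976/32400 + 8774/1283 = -15976*1/32400 + 8774/1283 = -1997/4050 + 8774/1283 = 32972549/5196150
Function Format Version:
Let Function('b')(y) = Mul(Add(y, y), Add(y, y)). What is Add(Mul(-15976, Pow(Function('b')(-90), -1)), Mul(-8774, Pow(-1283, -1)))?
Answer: Rational(32972549, 5196150) ≈ 6.3456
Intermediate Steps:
Function('b')(y) = Mul(4, Pow(y, 2)) (Function('b')(y) = Mul(Mul(2, y), Mul(2, y)) = Mul(4, Pow(y, 2)))
Add(Mul(-15976, Pow(Function('b')(-90), -1)), Mul(-8774, Pow(-1283, -1))) = Add(Mul(-15976, Pow(Mul(4, Pow(-90, 2)), -1)), Mul(-8774, Pow(-1283, -1))) = Add(Mul(-15976, Pow(Mul(4, 8100), -1)), Mul(-8774, Rational(-1, 1283))) = Add(Mul(-15976, Pow(32400, -1)), Rational(8774, 1283)) = Add(Mul(-15976, Rational(1, 32400)), Rational(8774, 1283)) = Add(Rational(-1997, 4050), Rational(8774, 1283)) = Rational(32972549, 5196150)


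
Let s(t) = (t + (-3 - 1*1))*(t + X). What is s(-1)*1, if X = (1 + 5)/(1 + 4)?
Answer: -1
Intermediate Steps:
X = 6/5 ≈ 1.2000
s(t) = (-4 + t)*(6/5 + t) (s(t) = (t + (-3 - 1*1))*(t + 6/5) = (t + (-3 - 1))*(6/5 + t) = (t - 4)*(6/5 + t) = (-4 + t)*(6/5 + t))
s(-1)*1 = (-24/5 + (-1)² - 14/5*(-1))*1 = (-24/5 + 1 + 14/5)*1 = -1*1 = -1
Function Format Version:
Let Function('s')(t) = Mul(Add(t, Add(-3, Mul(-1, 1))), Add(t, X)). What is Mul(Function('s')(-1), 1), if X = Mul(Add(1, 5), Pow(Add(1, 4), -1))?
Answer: -1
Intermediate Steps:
X = Rational(6, 5) (X = Mul(6, Pow(5, -1)) = Mul(6, Rational(1, 5)) = Rational(6, 5) ≈ 1.2000)
Function('s')(t) = Mul(Add(-4, t), Add(Rational(6, 5), t)) (Function('s')(t) = Mul(Add(t, Add(-3, Mul(-1, 1))), Add(t, Rational(6, 5))) = Mul(Add(t, Add(-3, -1)), Add(Rational(6, 5), t)) = Mul(Add(t, -4), Add(Rational(6, 5), t)) = Mul(Add(-4, t), Add(Rational(6, 5), t)))
Mul(Function('s')(-1), 1) = Mul(Add(Rational(-24, 5), Pow(-1, 2), Mul(Rational(-14, 5), -1)), 1) = Mul(Add(Rational(-24, 5), 1, Rational(14, 5)), 1) = Mul(-1, 1) = -1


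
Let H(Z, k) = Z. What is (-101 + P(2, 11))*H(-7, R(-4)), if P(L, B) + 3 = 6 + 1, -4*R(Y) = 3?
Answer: 679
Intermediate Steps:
R(Y) = -¾ (R(Y) = -¼*3 = -¾)
P(L, B) = 4 (P(L, B) = -3 + (6 + 1) = -3 + 7 = 4)
(-101 + P(2, 11))*H(-7, R(-4)) = (-101 + 4)*(-7) = -97*(-7) = 679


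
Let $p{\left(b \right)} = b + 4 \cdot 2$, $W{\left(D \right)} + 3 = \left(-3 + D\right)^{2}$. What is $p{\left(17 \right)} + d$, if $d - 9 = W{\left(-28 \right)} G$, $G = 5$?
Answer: $4824$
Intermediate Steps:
$W{\left(D \right)} = -3 + \left(-3 + D\right)^{2}$
$p{\left(b \right)} = 8 + b$ ($p{\left(b \right)} = b + 8 = 8 + b$)
$d = 4799$ ($d = 9 + \left(-3 + \left(-3 - 28\right)^{2}\right) 5 = 9 + \left(-3 + \left(-31\right)^{2}\right) 5 = 9 + \left(-3 + 961\right) 5 = 9 + 958 \cdot 5 = 9 + 4790 = 4799$)
$p{\left(17 \right)} + d = \left(8 + 17\right) + 4799 = 25 + 4799 = 4824$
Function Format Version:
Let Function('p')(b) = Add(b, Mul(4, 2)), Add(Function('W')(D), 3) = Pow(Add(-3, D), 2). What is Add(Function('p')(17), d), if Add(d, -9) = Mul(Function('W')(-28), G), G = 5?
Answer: 4824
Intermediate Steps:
Function('W')(D) = Add(-3, Pow(Add(-3, D), 2))
Function('p')(b) = Add(8, b) (Function('p')(b) = Add(b, 8) = Add(8, b))
d = 4799 (d = Add(9, Mul(Add(-3, Pow(Add(-3, -28), 2)), 5)) = Add(9, Mul(Add(-3, Pow(-31, 2)), 5)) = Add(9, Mul(Add(-3, 961), 5)) = Add(9, Mul(958, 5)) = Add(9, 4790) = 4799)
Add(Function('p')(17), d) = Add(Add(8, 17), 4799) = Add(25, 4799) = 4824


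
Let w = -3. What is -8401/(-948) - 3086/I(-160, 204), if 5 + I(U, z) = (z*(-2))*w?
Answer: 7315291/1155612 ≈ 6.3302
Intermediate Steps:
I(U, z) = -5 + 6*z (I(U, z) = -5 + (z*(-2))*(-3) = -5 - 2*z*(-3) = -5 + 6*z)
-8401/(-948) - 3086/I(-160, 204) = -8401/(-948) - 3086/(-5 + 6*204) = -8401*(-1/948) - 3086/(-5 + 1224) = 8401/948 - 3086/1219 = 7315291/1155612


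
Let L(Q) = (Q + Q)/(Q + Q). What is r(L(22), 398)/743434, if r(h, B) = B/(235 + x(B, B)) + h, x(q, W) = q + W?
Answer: 1429/766480454 ≈ 1.8644e-6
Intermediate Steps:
L(Q) = 1 (L(Q) = (2*Q)/((2*Q)) = (2*Q)*(1/(2*Q)) = 1)
x(q, W) = W + q
r(h, B) = h + B/(235 + 2*B) (r(h, B) = B/(235 + (B + B)) + h = B/(235 + 2*B) + h = h + B/(235 + 2*B))
r(L(22), 398)/743434 = ((398 + 235*1 + 2*398*1)/(235 + 2*398))/743434 = ((398 + 235 + 796)/(235 + 796))*(1/743434) = (1429/1031)*(1/743434) = 1429/766480454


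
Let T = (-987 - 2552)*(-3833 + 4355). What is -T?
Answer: 1847358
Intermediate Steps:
T = -1847358 (T = -3539*522 = -1847358)
-T = -1*(-1847358) = 1847358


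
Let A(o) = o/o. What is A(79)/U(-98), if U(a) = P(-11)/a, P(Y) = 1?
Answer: -98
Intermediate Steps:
A(o) = 1
U(a) = 1/a
A(79)/U(-98) = 1/1/(-98) = 1/(-1/98) = 1*(-98) = -98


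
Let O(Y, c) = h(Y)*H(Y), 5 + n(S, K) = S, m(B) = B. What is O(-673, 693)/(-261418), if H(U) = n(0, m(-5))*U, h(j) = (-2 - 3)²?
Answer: -84125/261418 ≈ -0.32180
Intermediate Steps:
h(j) = 25 (h(j) = (-5)² = 25)
n(S, K) = -5 + S
H(U) = -5*U (H(U) = (-5 + 0)*U = -5*U)
O(Y, c) = -125*Y (O(Y, c) = 25*(-5*Y) = -125*Y)
O(-673, 693)/(-261418) = -125*(-673)/(-261418) = 84125*(-1/261418) = -84125/261418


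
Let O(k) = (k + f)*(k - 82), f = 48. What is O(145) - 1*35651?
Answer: -23492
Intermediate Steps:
O(k) = (-82 + k)*(48 + k) (O(k) = (k + 48)*(k - 82) = (48 + k)*(-82 + k) = (-82 + k)*(48 + k))
O(145) - 1*35651 = (-3936 + 145² - 34*145) - 1*35651 = (-3936 + 21025 - 4930) - 35651 = 12159 - 35651 = -23492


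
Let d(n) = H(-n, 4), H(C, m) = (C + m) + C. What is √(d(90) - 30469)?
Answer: 3*I*√3405 ≈ 175.06*I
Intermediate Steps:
H(C, m) = m + 2*C
d(n) = 4 - 2*n (d(n) = 4 + 2*(-n) = 4 - 2*n)
√(d(90) - 30469) = √((4 - 2*90) - 30469) = √((4 - 180) - 30469) = √(-176 - 30469) = √(-30645) = 3*I*√3405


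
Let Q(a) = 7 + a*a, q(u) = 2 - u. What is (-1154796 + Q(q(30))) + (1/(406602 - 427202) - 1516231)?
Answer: -55006861601/20600 ≈ -2.6702e+6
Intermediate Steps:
Q(a) = 7 + a²
(-1154796 + Q(q(30))) + (1/(406602 - 427202) - 1516231) = (-1154796 + (7 + (2 - 1*30)²)) + (1/(406602 - 427202) - 1516231) = (-1154796 + (7 + (2 - 30)²)) + (1/(-20600) - 1516231) = (-1154796 + (7 + (-28)²)) + (-1/20600 - 1516231) = (-1154796 + (7 + 784)) - 31234358601/20600 = (-1154796 + 791) - 31234358601/20600 = -1154005 - 31234358601/20600 = -55006861601/20600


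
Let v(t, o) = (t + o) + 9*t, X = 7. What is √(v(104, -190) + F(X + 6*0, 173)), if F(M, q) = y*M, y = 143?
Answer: √1851 ≈ 43.023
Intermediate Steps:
v(t, o) = o + 10*t (v(t, o) = (o + t) + 9*t = o + 10*t)
F(M, q) = 143*M
√(v(104, -190) + F(X + 6*0, 173)) = √((-190 + 10*104) + 143*(7 + 6*0)) = √((-190 + 1040) + 143*(7 + 0)) = √(850 + 143*7) = √(850 + 1001) = √1851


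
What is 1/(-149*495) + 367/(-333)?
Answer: -334178/303215 ≈ -1.1021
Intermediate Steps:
1/(-149*495) + 367/(-333) = -1/149*1/495 + 367*(-1/333) = -1/73755 - 367/333 = -334178/303215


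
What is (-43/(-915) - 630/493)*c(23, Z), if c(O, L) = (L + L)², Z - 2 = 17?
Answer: -801782444/451095 ≈ -1777.4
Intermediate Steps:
Z = 19 (Z = 2 + 17 = 19)
c(O, L) = 4*L² (c(O, L) = (2*L)² = 4*L²)
(-43/(-915) - 630/493)*c(23, Z) = (-43/(-915) - 630/493)*(4*19²) = (-43*(-1/915) - 630*1/493)*(4*361) = (43/915 - 630/493)*1444 = -555251/451095*1444 = -801782444/451095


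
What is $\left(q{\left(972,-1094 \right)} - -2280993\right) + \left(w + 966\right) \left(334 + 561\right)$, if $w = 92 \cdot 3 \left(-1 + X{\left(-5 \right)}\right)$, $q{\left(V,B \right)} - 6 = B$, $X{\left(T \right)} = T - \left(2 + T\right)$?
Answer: $2403415$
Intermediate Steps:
$X{\left(T \right)} = -2$
$q{\left(V,B \right)} = 6 + B$
$w = -828$ ($w = 92 \cdot 3 \left(-1 - 2\right) = 92 \cdot 3 \left(-3\right) = 92 \left(-9\right) = -828$)
$\left(q{\left(972,-1094 \right)} - -2280993\right) + \left(w + 966\right) \left(334 + 561\right) = \left(\left(6 - 1094\right) - -2280993\right) + \left(-828 + 966\right) \left(334 + 561\right) = \left(-1088 + 2280993\right) + 138 \cdot 895 = 2279905 + 123510 = 2403415$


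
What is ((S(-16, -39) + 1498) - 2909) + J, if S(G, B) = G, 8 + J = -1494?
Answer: -2929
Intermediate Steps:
J = -1502 (J = -8 - 1494 = -1502)
((S(-16, -39) + 1498) - 2909) + J = ((-16 + 1498) - 2909) - 1502 = (1482 - 2909) - 1502 = -1427 - 1502 = -2929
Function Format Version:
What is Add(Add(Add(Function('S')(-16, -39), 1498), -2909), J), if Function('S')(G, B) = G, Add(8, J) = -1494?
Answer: -2929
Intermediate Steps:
J = -1502 (J = Add(-8, -1494) = -1502)
Add(Add(Add(Function('S')(-16, -39), 1498), -2909), J) = Add(Add(Add(-16, 1498), -2909), -1502) = Add(Add(1482, -2909), -1502) = Add(-1427, -1502) = -2929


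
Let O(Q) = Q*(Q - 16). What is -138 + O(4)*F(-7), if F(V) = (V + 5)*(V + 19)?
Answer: 1014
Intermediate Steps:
O(Q) = Q*(-16 + Q)
F(V) = (5 + V)*(19 + V)
-138 + O(4)*F(-7) = -138 + (4*(-16 + 4))*(95 + (-7)² + 24*(-7)) = -138 + (4*(-12))*(95 + 49 - 168) = -138 - 48*(-24) = -138 + 1152 = 1014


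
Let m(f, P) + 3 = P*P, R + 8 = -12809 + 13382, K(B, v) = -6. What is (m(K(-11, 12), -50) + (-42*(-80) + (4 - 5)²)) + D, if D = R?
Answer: 6423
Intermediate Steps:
R = 565 (R = -8 + (-12809 + 13382) = -8 + 573 = 565)
m(f, P) = -3 + P² (m(f, P) = -3 + P*P = -3 + P²)
D = 565
(m(K(-11, 12), -50) + (-42*(-80) + (4 - 5)²)) + D = ((-3 + (-50)²) + (-42*(-80) + (4 - 5)²)) + 565 = ((-3 + 2500) + (3360 + (-1)²)) + 565 = (2497 + (3360 + 1)) + 565 = (2497 + 3361) + 565 = 5858 + 565 = 6423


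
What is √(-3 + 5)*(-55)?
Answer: -55*√2 ≈ -77.782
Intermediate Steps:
√(-3 + 5)*(-55) = √2*(-55) = -55*√2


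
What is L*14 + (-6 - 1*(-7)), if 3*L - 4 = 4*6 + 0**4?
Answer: 395/3 ≈ 131.67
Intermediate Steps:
L = 28/3 (L = 4/3 + (4*6 + 0**4)/3 = 4/3 + (24 + 0)/3 = 4/3 + (1/3)*24 = 4/3 + 8 = 28/3 ≈ 9.3333)
L*14 + (-6 - 1*(-7)) = (28/3)*14 + (-6 - 1*(-7)) = 392/3 + (-6 + 7) = 392/3 + 1 = 395/3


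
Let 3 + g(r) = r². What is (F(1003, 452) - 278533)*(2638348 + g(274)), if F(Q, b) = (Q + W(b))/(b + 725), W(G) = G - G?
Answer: -889547150408298/1177 ≈ -7.5577e+11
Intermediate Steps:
g(r) = -3 + r²
W(G) = 0
F(Q, b) = Q/(725 + b) (F(Q, b) = (Q + 0)/(b + 725) = Q/(725 + b))
(F(1003, 452) - 278533)*(2638348 + g(274)) = (1003/(725 + 452) - 278533)*(2638348 + (-3 + 274²)) = (1003/1177 - 278533)*(2638348 + (-3 + 75076)) = (1003*(1/1177) - 278533)*(2638348 + 75073) = (1003/1177 - 278533)*2713421 = -327832338/1177*2713421 = -889547150408298/1177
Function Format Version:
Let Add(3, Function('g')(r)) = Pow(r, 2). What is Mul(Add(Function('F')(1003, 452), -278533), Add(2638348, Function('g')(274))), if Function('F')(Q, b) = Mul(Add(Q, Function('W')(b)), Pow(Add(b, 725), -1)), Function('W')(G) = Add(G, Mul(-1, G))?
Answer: Rational(-889547150408298, 1177) ≈ -7.5577e+11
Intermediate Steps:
Function('g')(r) = Add(-3, Pow(r, 2))
Function('W')(G) = 0
Function('F')(Q, b) = Mul(Q, Pow(Add(725, b), -1)) (Function('F')(Q, b) = Mul(Add(Q, 0), Pow(Add(b, 725), -1)) = Mul(Q, Pow(Add(725, b), -1)))
Mul(Add(Function('F')(1003, 452), -278533), Add(2638348, Function('g')(274))) = Mul(Add(Mul(1003, Pow(Add(725, 452), -1)), -278533), Add(2638348, Add(-3, Pow(274, 2)))) = Mul(Add(Mul(1003, Pow(1177, -1)), -278533), Add(2638348, Add(-3, 75076))) = Mul(Add(Mul(1003, Rational(1, 1177)), -278533), Add(2638348, 75073)) = Mul(Add(Rational(1003, 1177), -278533), 2713421) = Mul(Rational(-327832338, 1177), 2713421) = Rational(-889547150408298, 1177)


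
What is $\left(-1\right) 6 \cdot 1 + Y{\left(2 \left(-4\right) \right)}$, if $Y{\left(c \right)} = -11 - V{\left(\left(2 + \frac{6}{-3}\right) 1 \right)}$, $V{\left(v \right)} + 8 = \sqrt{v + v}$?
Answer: $-9$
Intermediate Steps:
$V{\left(v \right)} = -8 + \sqrt{2} \sqrt{v}$ ($V{\left(v \right)} = -8 + \sqrt{v + v} = -8 + \sqrt{2 v} = -8 + \sqrt{2} \sqrt{v}$)
$Y{\left(c \right)} = -3$ ($Y{\left(c \right)} = -11 - \left(-8 + \sqrt{2} \sqrt{\left(2 + \frac{6}{-3}\right) 1}\right) = -11 - \left(-8 + \sqrt{2} \sqrt{\left(2 + 6 \left(- \frac{1}{3}\right)\right) 1}\right) = -11 - \left(-8 + \sqrt{2} \sqrt{\left(2 - 2\right) 1}\right) = -11 - \left(-8 + \sqrt{2} \sqrt{0 \cdot 1}\right) = -11 - \left(-8 + \sqrt{2} \sqrt{0}\right) = -11 - \left(-8 + \sqrt{2} \cdot 0\right) = -11 - \left(-8 + 0\right) = -11 - -8 = -11 + 8 = -3$)
$\left(-1\right) 6 \cdot 1 + Y{\left(2 \left(-4\right) \right)} = \left(-1\right) 6 \cdot 1 - 3 = \left(-6\right) 1 - 3 = -6 - 3 = -9$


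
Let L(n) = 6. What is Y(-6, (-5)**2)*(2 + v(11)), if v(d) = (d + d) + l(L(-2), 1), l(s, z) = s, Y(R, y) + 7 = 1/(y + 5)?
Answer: -209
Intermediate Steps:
Y(R, y) = -7 + 1/(5 + y) (Y(R, y) = -7 + 1/(y + 5) = -7 + 1/(5 + y))
v(d) = 6 + 2*d (v(d) = (d + d) + 6 = 2*d + 6 = 6 + 2*d)
Y(-6, (-5)**2)*(2 + v(11)) = ((-34 - 7*(-5)**2)/(5 + (-5)**2))*(2 + (6 + 2*11)) = ((-34 - 7*25)/(5 + 25))*(2 + (6 + 22)) = ((-34 - 175)/30)*(2 + 28) = ((1/30)*(-209))*30 = -209/30*30 = -209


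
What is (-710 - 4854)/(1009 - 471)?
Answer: -2782/269 ≈ -10.342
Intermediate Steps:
(-710 - 4854)/(1009 - 471) = -5564/538 = -5564*1/538 = -2782/269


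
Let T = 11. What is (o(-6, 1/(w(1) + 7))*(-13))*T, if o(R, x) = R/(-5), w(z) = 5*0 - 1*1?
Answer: -858/5 ≈ -171.60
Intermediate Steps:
w(z) = -1 (w(z) = 0 - 1 = -1)
o(R, x) = -R/5 (o(R, x) = R*(-⅕) = -R/5)
(o(-6, 1/(w(1) + 7))*(-13))*T = (-⅕*(-6)*(-13))*11 = ((6/5)*(-13))*11 = -78/5*11 = -858/5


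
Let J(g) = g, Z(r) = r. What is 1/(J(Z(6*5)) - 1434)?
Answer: -1/1404 ≈ -0.00071225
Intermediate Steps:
1/(J(Z(6*5)) - 1434) = 1/(6*5 - 1434) = 1/(30 - 1434) = 1/(-1404) = -1/1404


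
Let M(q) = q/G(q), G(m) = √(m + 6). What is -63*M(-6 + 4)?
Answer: 63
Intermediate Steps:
G(m) = √(6 + m)
M(q) = q/√(6 + q) (M(q) = q/(√(6 + q)) = q/√(6 + q))
-63*M(-6 + 4) = -63*(-6 + 4)/√(6 + (-6 + 4)) = -(-126)/√(6 - 2) = -(-126)/√4 = -(-126)/2 = -63*(-1) = 63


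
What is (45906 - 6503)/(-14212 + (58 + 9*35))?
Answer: -5629/1977 ≈ -2.8472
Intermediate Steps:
(45906 - 6503)/(-14212 + (58 + 9*35)) = 39403/(-14212 + (58 + 315)) = 39403/(-14212 + 373) = 39403/(-13839) = 39403*(-1/13839) = -5629/1977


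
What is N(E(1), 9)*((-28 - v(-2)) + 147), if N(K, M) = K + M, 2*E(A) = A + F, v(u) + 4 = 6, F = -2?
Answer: 1989/2 ≈ 994.50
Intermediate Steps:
v(u) = 2 (v(u) = -4 + 6 = 2)
E(A) = -1 + A/2 (E(A) = (A - 2)/2 = (-2 + A)/2 = -1 + A/2)
N(E(1), 9)*((-28 - v(-2)) + 147) = ((-1 + (½)*1) + 9)*((-28 - 1*2) + 147) = ((-1 + ½) + 9)*((-28 - 2) + 147) = (-½ + 9)*(-30 + 147) = (17/2)*117 = 1989/2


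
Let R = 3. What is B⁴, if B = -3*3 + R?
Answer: 1296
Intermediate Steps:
B = -6 (B = -3*3 + 3 = -9 + 3 = -6)
B⁴ = (-6)⁴ = 1296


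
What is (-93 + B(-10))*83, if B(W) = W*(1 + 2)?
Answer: -10209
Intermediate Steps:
B(W) = 3*W (B(W) = W*3 = 3*W)
(-93 + B(-10))*83 = (-93 + 3*(-10))*83 = (-93 - 30)*83 = -123*83 = -10209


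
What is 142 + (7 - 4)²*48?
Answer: 574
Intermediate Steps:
142 + (7 - 4)²*48 = 142 + 3²*48 = 142 + 9*48 = 142 + 432 = 574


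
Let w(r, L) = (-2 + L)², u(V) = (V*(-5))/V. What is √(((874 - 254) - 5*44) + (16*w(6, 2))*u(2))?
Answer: 20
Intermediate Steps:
u(V) = -5 (u(V) = (-5*V)/V = -5)
√(((874 - 254) - 5*44) + (16*w(6, 2))*u(2)) = √(((874 - 254) - 5*44) + (16*(-2 + 2)²)*(-5)) = √((620 - 220) + (16*0²)*(-5)) = √(400 + (16*0)*(-5)) = √(400 + 0*(-5)) = √(400 + 0) = √400 = 20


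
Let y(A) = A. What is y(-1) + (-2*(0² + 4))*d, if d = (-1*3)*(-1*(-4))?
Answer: 95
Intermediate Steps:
d = -12 (d = -3*4 = -12)
y(-1) + (-2*(0² + 4))*d = -1 - 2*(0² + 4)*(-12) = -1 - 2*(0 + 4)*(-12) = -1 - 2*4*(-12) = -1 - 8*(-12) = -1 + 96 = 95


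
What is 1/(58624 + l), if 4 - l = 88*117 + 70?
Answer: 1/48262 ≈ 2.0720e-5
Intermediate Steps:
l = -10362 (l = 4 - (88*117 + 70) = 4 - (10296 + 70) = 4 - 1*10366 = 4 - 10366 = -10362)
1/(58624 + l) = 1/(58624 - 10362) = 1/48262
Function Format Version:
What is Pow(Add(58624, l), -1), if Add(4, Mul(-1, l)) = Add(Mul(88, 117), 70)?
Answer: Rational(1, 48262) ≈ 2.0720e-5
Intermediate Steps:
l = -10362 (l = Add(4, Mul(-1, Add(Mul(88, 117), 70))) = Add(4, Mul(-1, Add(10296, 70))) = Add(4, Mul(-1, 10366)) = Add(4, -10366) = -10362)
Pow(Add(58624, l), -1) = Pow(Add(58624, -10362), -1) = Pow(48262, -1) = Rational(1, 48262)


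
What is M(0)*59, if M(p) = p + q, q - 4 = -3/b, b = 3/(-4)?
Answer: 472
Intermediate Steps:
b = -3/4 (b = 3*(-1/4) = -3/4 ≈ -0.75000)
q = 8 (q = 4 - 3/(-3/4) = 4 - 3*(-4/3) = 4 + 4 = 8)
M(p) = 8 + p (M(p) = p + 8 = 8 + p)
M(0)*59 = (8 + 0)*59 = 8*59 = 472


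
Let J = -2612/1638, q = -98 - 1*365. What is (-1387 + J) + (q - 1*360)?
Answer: -1811296/819 ≈ -2211.6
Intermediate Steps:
q = -463 (q = -98 - 365 = -463)
J = -1306/819 (J = -2612*1/1638 = -1306/819 ≈ -1.5946)
(-1387 + J) + (q - 1*360) = (-1387 - 1306/819) + (-463 - 1*360) = -1137259/819 + (-463 - 360) = -1137259/819 - 823 = -1811296/819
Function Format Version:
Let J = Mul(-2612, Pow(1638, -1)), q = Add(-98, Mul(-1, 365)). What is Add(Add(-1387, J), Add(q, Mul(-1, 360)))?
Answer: Rational(-1811296, 819) ≈ -2211.6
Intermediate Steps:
q = -463 (q = Add(-98, -365) = -463)
J = Rational(-1306, 819) (J = Mul(-2612, Rational(1, 1638)) = Rational(-1306, 819) ≈ -1.5946)
Add(Add(-1387, J), Add(q, Mul(-1, 360))) = Add(Add(-1387, Rational(-1306, 819)), Add(-463, Mul(-1, 360))) = Add(Rational(-1137259, 819), Add(-463, -360)) = Add(Rational(-1137259, 819), -823) = Rational(-1811296, 819)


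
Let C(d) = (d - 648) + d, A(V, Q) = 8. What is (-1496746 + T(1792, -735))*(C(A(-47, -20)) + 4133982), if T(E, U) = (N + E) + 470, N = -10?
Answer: -6177266774900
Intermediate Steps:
C(d) = -648 + 2*d (C(d) = (-648 + d) + d = -648 + 2*d)
T(E, U) = 460 + E (T(E, U) = (-10 + E) + 470 = 460 + E)
(-1496746 + T(1792, -735))*(C(A(-47, -20)) + 4133982) = (-1496746 + (460 + 1792))*((-648 + 2*8) + 4133982) = (-1496746 + 2252)*((-648 + 16) + 4133982) = -1494494*(-632 + 4133982) = -1494494*4133350 = -6177266774900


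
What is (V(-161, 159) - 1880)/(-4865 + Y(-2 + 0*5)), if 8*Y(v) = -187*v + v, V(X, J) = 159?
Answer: 3442/9637 ≈ 0.35716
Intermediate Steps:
Y(v) = -93*v/4 (Y(v) = (-187*v + v)/8 = (-186*v)/8 = -93*v/4)
(V(-161, 159) - 1880)/(-4865 + Y(-2 + 0*5)) = (159 - 1880)/(-4865 - 93*(-2 + 0*5)/4) = -1721/(-4865 - 93*(-2 + 0)/4) = -1721/(-4865 - 93/4*(-2)) = -1721/(-4865 + 93/2) = -1721/(-9637/2) = -1721*(-2/9637) = 3442/9637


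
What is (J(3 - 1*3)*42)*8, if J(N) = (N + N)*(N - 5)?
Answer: 0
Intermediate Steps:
J(N) = 2*N*(-5 + N) (J(N) = (2*N)*(-5 + N) = 2*N*(-5 + N))
(J(3 - 1*3)*42)*8 = ((2*(3 - 1*3)*(-5 + (3 - 1*3)))*42)*8 = ((2*(3 - 3)*(-5 + (3 - 3)))*42)*8 = ((2*0*(-5 + 0))*42)*8 = ((2*0*(-5))*42)*8 = (0*42)*8 = 0*8 = 0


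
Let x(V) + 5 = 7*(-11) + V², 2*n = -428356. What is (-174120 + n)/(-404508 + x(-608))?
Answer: 194149/17463 ≈ 11.118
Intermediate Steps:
n = -214178 (n = (½)*(-428356) = -214178)
x(V) = -82 + V² (x(V) = -5 + (7*(-11) + V²) = -5 + (-77 + V²) = -82 + V²)
(-174120 + n)/(-404508 + x(-608)) = (-174120 - 214178)/(-404508 + (-82 + (-608)²)) = -388298/(-404508 + (-82 + 369664)) = -388298/(-404508 + 369582) = -388298/(-34926) = -388298*(-1/34926) = 194149/17463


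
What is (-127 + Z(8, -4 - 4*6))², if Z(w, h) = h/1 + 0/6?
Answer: 24025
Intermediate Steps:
Z(w, h) = h (Z(w, h) = h*1 + 0*(⅙) = h + 0 = h)
(-127 + Z(8, -4 - 4*6))² = (-127 + (-4 - 4*6))² = (-127 + (-4 - 24))² = (-127 - 28)² = (-155)² = 24025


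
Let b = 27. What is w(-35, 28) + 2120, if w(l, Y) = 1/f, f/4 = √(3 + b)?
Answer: 2120 + √30/120 ≈ 2120.0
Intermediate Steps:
f = 4*√30 (f = 4*√(3 + 27) = 4*√30 ≈ 21.909)
w(l, Y) = √30/120 (w(l, Y) = 1/(4*√30) = √30/120)
w(-35, 28) + 2120 = √30/120 + 2120 = 2120 + √30/120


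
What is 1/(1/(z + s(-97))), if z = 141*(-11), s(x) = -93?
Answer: -1644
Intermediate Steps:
z = -1551
1/(1/(z + s(-97))) = 1/(1/(-1551 - 93)) = 1/(1/(-1644)) = 1/(-1/1644) = -1644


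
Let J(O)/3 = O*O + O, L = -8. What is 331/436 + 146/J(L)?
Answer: 3727/2289 ≈ 1.6282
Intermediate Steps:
J(O) = 3*O + 3*O² (J(O) = 3*(O*O + O) = 3*(O² + O) = 3*(O + O²) = 3*O + 3*O²)
331/436 + 146/J(L) = 331/436 + 146/((3*(-8)*(1 - 8))) = 331*(1/436) + 146/((3*(-8)*(-7))) = 331/436 + 146/168 = 331/436 + 146*(1/168) = 331/436 + 73/84 = 3727/2289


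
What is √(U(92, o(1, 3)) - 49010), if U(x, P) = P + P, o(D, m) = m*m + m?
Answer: I*√48986 ≈ 221.33*I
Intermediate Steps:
o(D, m) = m + m² (o(D, m) = m² + m = m + m²)
U(x, P) = 2*P
√(U(92, o(1, 3)) - 49010) = √(2*(3*(1 + 3)) - 49010) = √(2*(3*4) - 49010) = √(2*12 - 49010) = √(24 - 49010) = √(-48986) = I*√48986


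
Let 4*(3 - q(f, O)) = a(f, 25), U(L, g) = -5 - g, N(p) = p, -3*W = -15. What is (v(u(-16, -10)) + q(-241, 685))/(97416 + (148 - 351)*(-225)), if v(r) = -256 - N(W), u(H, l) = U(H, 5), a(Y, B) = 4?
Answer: -259/143091 ≈ -0.0018100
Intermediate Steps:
W = 5 (W = -⅓*(-15) = 5)
u(H, l) = -10 (u(H, l) = -5 - 1*5 = -5 - 5 = -10)
q(f, O) = 2 (q(f, O) = 3 - ¼*4 = 3 - 1 = 2)
v(r) = -261 (v(r) = -256 - 1*5 = -256 - 5 = -261)
(v(u(-16, -10)) + q(-241, 685))/(97416 + (148 - 351)*(-225)) = (-261 + 2)/(97416 + (148 - 351)*(-225)) = -259/(97416 - 203*(-225)) = -259/(97416 + 45675) = -259/143091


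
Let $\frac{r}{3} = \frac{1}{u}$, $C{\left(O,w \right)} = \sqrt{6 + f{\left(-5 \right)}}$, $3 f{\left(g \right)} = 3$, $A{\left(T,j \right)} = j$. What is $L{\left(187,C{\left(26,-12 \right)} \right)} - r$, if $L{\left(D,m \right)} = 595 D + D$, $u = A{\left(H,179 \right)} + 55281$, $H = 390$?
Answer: $\frac{6181127917}{55460} \approx 1.1145 \cdot 10^{5}$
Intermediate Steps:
$f{\left(g \right)} = 1$ ($f{\left(g \right)} = \frac{1}{3} \cdot 3 = 1$)
$u = 55460$ ($u = 179 + 55281 = 55460$)
$C{\left(O,w \right)} = \sqrt{7}$ ($C{\left(O,w \right)} = \sqrt{6 + 1} = \sqrt{7}$)
$r = \frac{3}{55460} \approx 5.4093 \cdot 10^{-5}$
$L{\left(D,m \right)} = 596 D$
$L{\left(187,C{\left(26,-12 \right)} \right)} - r = 596 \cdot 187 - \frac{3}{55460} = 111452 - \frac{3}{55460} = \frac{6181127917}{55460}$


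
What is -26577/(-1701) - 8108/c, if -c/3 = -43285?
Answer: 127309801/8180865 ≈ 15.562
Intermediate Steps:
c = 129855 (c = -3*(-43285) = 129855)
-26577/(-1701) - 8108/c = -26577/(-1701) - 8108/129855 = -26577*(-1/1701) - 8108*1/129855 = 2953/189 - 8108/129855 = 127309801/8180865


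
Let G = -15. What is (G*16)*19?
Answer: -4560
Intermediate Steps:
(G*16)*19 = -15*16*19 = -240*19 = -4560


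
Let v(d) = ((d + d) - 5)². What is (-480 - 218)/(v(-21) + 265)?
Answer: -349/1237 ≈ -0.28213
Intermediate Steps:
v(d) = (-5 + 2*d)² (v(d) = (2*d - 5)² = (-5 + 2*d)²)
(-480 - 218)/(v(-21) + 265) = (-480 - 218)/((-5 + 2*(-21))² + 265) = -698/((-5 - 42)² + 265) = -698/((-47)² + 265) = -698/(2209 + 265) = -698/2474 = -698*1/2474 = -349/1237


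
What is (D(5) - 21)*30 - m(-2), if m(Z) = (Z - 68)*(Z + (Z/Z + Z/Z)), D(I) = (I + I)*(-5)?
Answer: -2130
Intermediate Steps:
D(I) = -10*I (D(I) = (2*I)*(-5) = -10*I)
m(Z) = (-68 + Z)*(2 + Z) (m(Z) = (-68 + Z)*(Z + (1 + 1)) = (-68 + Z)*(Z + 2) = (-68 + Z)*(2 + Z))
(D(5) - 21)*30 - m(-2) = (-10*5 - 21)*30 - (-136 + (-2)² - 66*(-2)) = (-50 - 21)*30 - (-136 + 4 + 132) = -71*30 - 1*0 = -2130 + 0 = -2130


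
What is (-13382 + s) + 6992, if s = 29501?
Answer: 23111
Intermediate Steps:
(-13382 + s) + 6992 = (-13382 + 29501) + 6992 = 16119 + 6992 = 23111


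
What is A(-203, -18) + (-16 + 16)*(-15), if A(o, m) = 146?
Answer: 146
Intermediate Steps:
A(-203, -18) + (-16 + 16)*(-15) = 146 + (-16 + 16)*(-15) = 146 + 0*(-15) = 146 + 0 = 146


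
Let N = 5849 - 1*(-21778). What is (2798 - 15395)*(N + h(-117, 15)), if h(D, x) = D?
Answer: -346543470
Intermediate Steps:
N = 27627 (N = 5849 + 21778 = 27627)
(2798 - 15395)*(N + h(-117, 15)) = (2798 - 15395)*(27627 - 117) = -12597*27510 = -346543470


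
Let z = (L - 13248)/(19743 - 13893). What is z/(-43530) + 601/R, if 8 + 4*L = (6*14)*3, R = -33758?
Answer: -76299891877/4298245789500 ≈ -0.017751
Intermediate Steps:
L = 61 (L = -2 + ((6*14)*3)/4 = -2 + (84*3)/4 = -2 + (¼)*252 = -2 + 63 = 61)
z = -13187/5850 (z = (61 - 13248)/(19743 - 13893) = -13187/5850 ≈ -2.2542)
z/(-43530) + 601/R = -13187/5850/(-43530) + 601/(-33758) = -13187/5850*(-1/43530) + 601*(-1/33758) = 13187/254650500 - 601/33758 = -76299891877/4298245789500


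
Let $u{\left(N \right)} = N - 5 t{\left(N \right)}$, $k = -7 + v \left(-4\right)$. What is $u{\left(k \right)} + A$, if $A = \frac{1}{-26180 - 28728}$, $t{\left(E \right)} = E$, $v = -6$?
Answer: $- \frac{3733745}{54908} \approx -68.0$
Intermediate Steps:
$A = - \frac{1}{54908}$ ($A = \frac{1}{-54908} = - \frac{1}{54908} \approx -1.8212 \cdot 10^{-5}$)
$k = 17$ ($k = -7 - -24 = -7 + 24 = 17$)
$u{\left(N \right)} = - 4 N$ ($u{\left(N \right)} = N - 5 N = - 4 N$)
$u{\left(k \right)} + A = \left(-4\right) 17 - \frac{1}{54908} = -68 - \frac{1}{54908} = - \frac{3733745}{54908}$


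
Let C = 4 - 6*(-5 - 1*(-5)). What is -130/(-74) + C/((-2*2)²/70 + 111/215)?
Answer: 295605/41477 ≈ 7.1270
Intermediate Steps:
C = 4 (C = 4 - 6*(-5 + 5) = 4 - 6*0 = 4 + 0 = 4)
-130/(-74) + C/((-2*2)²/70 + 111/215) = -130/(-74) + 4/((-2*2)²/70 + 111/215) = -130*(-1/74) + 4/((-4)²*(1/70) + 111*(1/215)) = 65/37 + 4/(16*(1/70) + 111/215) = 65/37 + 4/(8/35 + 111/215) = 65/37 + 4/(1121/1505) = 65/37 + 4*(1505/1121) = 65/37 + 6020/1121 = 295605/41477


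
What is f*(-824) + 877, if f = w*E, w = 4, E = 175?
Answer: -575923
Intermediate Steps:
f = 700 (f = 4*175 = 700)
f*(-824) + 877 = 700*(-824) + 877 = -576800 + 877 = -575923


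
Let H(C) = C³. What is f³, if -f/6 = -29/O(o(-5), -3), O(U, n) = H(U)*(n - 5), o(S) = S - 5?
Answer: 658503/64000000000 ≈ 1.0289e-5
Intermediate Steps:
o(S) = -5 + S
O(U, n) = U³*(-5 + n) (O(U, n) = U³*(n - 5) = U³*(-5 + n))
f = 87/4000 (f = -(-174)/((-5 - 5)³*(-5 - 3)) = -(-174)/((-10)³*(-8)) = -(-174)/((-1000*(-8))) = -(-174)/8000 = -6*(-29/8000) = 87/4000 ≈ 0.021750)
f³ = (87/4000)³ = 658503/64000000000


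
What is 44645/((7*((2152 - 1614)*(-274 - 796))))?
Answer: -8929/805924 ≈ -0.011079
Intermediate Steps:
44645/((7*((2152 - 1614)*(-274 - 796)))) = 44645/((7*(538*(-1070)))) = 44645/((7*(-575660))) = 44645/(-4029620) = 44645*(-1/4029620) = -8929/805924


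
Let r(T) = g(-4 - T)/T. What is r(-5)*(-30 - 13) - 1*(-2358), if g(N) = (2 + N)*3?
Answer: 12177/5 ≈ 2435.4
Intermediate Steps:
g(N) = 6 + 3*N
r(T) = (-6 - 3*T)/T (r(T) = (6 + 3*(-4 - T))/T = (6 + (-12 - 3*T))/T = (-6 - 3*T)/T)
r(-5)*(-30 - 13) - 1*(-2358) = (-3 - 6/(-5))*(-30 - 13) - 1*(-2358) = (-3 - 6*(-⅕))*(-43) + 2358 = (-3 + 6/5)*(-43) + 2358 = -9/5*(-43) + 2358 = 387/5 + 2358 = 12177/5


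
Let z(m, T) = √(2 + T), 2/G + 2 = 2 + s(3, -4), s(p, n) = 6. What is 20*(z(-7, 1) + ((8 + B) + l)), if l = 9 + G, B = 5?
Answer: 1340/3 + 20*√3 ≈ 481.31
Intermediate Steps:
G = ⅓ (G = 2/(-2 + (2 + 6)) = 2/(-2 + 8) = 2/6 = 2*(⅙) = ⅓ ≈ 0.33333)
l = 28/3 (l = 9 + ⅓ = 28/3 ≈ 9.3333)
20*(z(-7, 1) + ((8 + B) + l)) = 20*(√(2 + 1) + ((8 + 5) + 28/3)) = 20*(√3 + (13 + 28/3)) = 20*(√3 + 67/3) = 20*(67/3 + √3) = 1340/3 + 20*√3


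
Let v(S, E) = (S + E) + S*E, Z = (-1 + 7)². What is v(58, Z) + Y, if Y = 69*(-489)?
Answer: -31559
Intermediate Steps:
Z = 36 (Z = 6² = 36)
Y = -33741
v(S, E) = E + S + E*S (v(S, E) = (E + S) + E*S = E + S + E*S)
v(58, Z) + Y = (36 + 58 + 36*58) - 33741 = (36 + 58 + 2088) - 33741 = 2182 - 33741 = -31559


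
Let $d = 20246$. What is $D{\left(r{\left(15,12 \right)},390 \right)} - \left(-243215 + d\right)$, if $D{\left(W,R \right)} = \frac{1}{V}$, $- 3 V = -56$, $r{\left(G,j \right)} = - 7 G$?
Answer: $\frac{12486267}{56} \approx 2.2297 \cdot 10^{5}$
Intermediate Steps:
$V = \frac{56}{3}$ ($V = \left(- \frac{1}{3}\right) \left(-56\right) = \frac{56}{3} \approx 18.667$)
$D{\left(W,R \right)} = \frac{3}{56}$ ($D{\left(W,R \right)} = \frac{1}{\frac{56}{3}} = \frac{3}{56}$)
$D{\left(r{\left(15,12 \right)},390 \right)} - \left(-243215 + d\right) = \frac{3}{56} - \left(-243215 + 20246\right) = \frac{3}{56} - -222969 = \frac{3}{56} + 222969 = \frac{12486267}{56}$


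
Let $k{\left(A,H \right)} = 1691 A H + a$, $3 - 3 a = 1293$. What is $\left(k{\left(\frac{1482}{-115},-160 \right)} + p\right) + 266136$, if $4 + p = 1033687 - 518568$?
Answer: $\frac{98152867}{23} \approx 4.2675 \cdot 10^{6}$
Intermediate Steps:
$a = -430$ ($a = 1 - 431 = -430$)
$p = 515115$ ($p = -4 + \left(1033687 - 518568\right) = -4 + 515119 = 515115$)
$k{\left(A,H \right)} = -430 + 1691 A H$ ($k{\left(A,H \right)} = 1691 A H - 430 = -430 + 1691 A H$)
$\left(k{\left(\frac{1482}{-115},-160 \right)} + p\right) + 266136 = \left(\left(-430 + 1691 \frac{1482}{-115} \left(-160\right)\right) + 515115\right) + 266136 = \left(\left(-430 + 1691 \cdot 1482 \left(- \frac{1}{115}\right) \left(-160\right)\right) + 515115\right) + 266136 = \left(\left(-430 + 1691 \left(- \frac{1482}{115}\right) \left(-160\right)\right) + 515115\right) + 266136 = \left(\left(-430 + \frac{80193984}{23}\right) + 515115\right) + 266136 = \left(\frac{80184094}{23} + 515115\right) + 266136 = \frac{92031739}{23} + 266136 = \frac{98152867}{23}$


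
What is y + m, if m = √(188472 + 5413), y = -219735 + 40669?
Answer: -179066 + √193885 ≈ -1.7863e+5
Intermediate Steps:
y = -179066
m = √193885 ≈ 440.32
y + m = -179066 + √193885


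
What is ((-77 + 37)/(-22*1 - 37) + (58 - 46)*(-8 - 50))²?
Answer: 1682968576/3481 ≈ 4.8347e+5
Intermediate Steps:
((-77 + 37)/(-22*1 - 37) + (58 - 46)*(-8 - 50))² = (-40/(-22 - 37) + 12*(-58))² = (-40/(-59) - 696)² = (-40*(-1/59) - 696)² = (40/59 - 696)² = (-41024/59)² = 1682968576/3481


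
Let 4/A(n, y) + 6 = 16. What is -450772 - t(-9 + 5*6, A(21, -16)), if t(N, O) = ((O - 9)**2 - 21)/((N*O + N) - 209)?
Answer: -1011982478/2245 ≈ -4.5077e+5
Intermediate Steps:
A(n, y) = 2/5 (A(n, y) = 4/(-6 + 16) = 4/10 = 4*(1/10) = 2/5)
t(N, O) = (-21 + (-9 + O)**2)/(-209 + N + N*O) (t(N, O) = ((-9 + O)**2 - 21)/((N + N*O) - 209) = (-21 + (-9 + O)**2)/(-209 + N + N*O))
-450772 - t(-9 + 5*6, A(21, -16)) = -450772 - (-21 + (-9 + 2/5)**2)/(-209 + (-9 + 5*6) + (-9 + 5*6)*(2/5)) = -450772 - (-21 + (-43/5)**2)/(-209 + (-9 + 30) + (-9 + 30)*(2/5)) = -450772 - (-21 + 1849/25)/(-209 + 21 + 21*(2/5)) = -450772 - 1324/((-209 + 21 + 42/5)*25) = -450772 - 1324/((-898/5)*25) = -450772 - (-5)*1324/(898*25) = -450772 - 1*(-662/2245) = -450772 + 662/2245 = -1011982478/2245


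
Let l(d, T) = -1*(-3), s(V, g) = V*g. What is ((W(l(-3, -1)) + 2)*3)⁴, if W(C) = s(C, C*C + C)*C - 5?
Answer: 9845600625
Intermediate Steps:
l(d, T) = 3
W(C) = -5 + C²*(C + C²) (W(C) = (C*(C*C + C))*C - 5 = (C*(C² + C))*C - 5 = (C*(C + C²))*C - 5 = C²*(C + C²) - 5 = -5 + C²*(C + C²))
((W(l(-3, -1)) + 2)*3)⁴ = (((-5 + 3³*(1 + 3)) + 2)*3)⁴ = (((-5 + 27*4) + 2)*3)⁴ = (((-5 + 108) + 2)*3)⁴ = ((103 + 2)*3)⁴ = (105*3)⁴ = 315⁴ = 9845600625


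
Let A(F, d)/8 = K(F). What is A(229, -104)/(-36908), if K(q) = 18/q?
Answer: -36/2112983 ≈ -1.7038e-5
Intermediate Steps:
A(F, d) = 144/F (A(F, d) = 8*(18/F) = 144/F)
A(229, -104)/(-36908) = (144/229)/(-36908) = (144*(1/229))*(-1/36908) = (144/229)*(-1/36908) = -36/2112983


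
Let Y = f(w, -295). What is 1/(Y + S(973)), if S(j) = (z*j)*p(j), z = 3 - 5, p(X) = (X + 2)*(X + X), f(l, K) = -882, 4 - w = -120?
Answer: -1/3692243982 ≈ -2.7084e-10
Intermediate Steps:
w = 124 (w = 4 - 1*(-120) = 4 + 120 = 124)
p(X) = 2*X*(2 + X) (p(X) = (2 + X)*(2*X) = 2*X*(2 + X))
Y = -882
z = -2
S(j) = -4*j²*(2 + j) (S(j) = (-2*j)*(2*j*(2 + j)) = -4*j²*(2 + j))
1/(Y + S(973)) = 1/(-882 + 4*973²*(-2 - 1*973)) = 1/(-882 + 4*946729*(-2 - 973)) = 1/(-882 + 4*946729*(-975)) = 1/(-882 - 3692243100) = 1/(-3692243982) = -1/3692243982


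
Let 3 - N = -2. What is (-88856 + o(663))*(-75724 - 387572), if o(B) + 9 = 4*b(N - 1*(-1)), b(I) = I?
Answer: 41159679936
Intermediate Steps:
N = 5 (N = 3 - 1*(-2) = 3 + 2 = 5)
o(B) = 15 (o(B) = -9 + 4*(5 - 1*(-1)) = -9 + 4*(5 + 1) = -9 + 4*6 = -9 + 24 = 15)
(-88856 + o(663))*(-75724 - 387572) = (-88856 + 15)*(-75724 - 387572) = -88841*(-463296) = 41159679936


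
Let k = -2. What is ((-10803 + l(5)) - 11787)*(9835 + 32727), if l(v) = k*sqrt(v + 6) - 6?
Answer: -961730952 - 85124*sqrt(11) ≈ -9.6201e+8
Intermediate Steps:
l(v) = -6 - 2*sqrt(6 + v) (l(v) = -2*sqrt(v + 6) - 6 = -2*sqrt(6 + v) - 6 = -6 - 2*sqrt(6 + v))
((-10803 + l(5)) - 11787)*(9835 + 32727) = ((-10803 + (-6 - 2*sqrt(6 + 5))) - 11787)*(9835 + 32727) = ((-10803 + (-6 - 2*sqrt(11))) - 11787)*42562 = ((-10809 - 2*sqrt(11)) - 11787)*42562 = (-22596 - 2*sqrt(11))*42562 = -961730952 - 85124*sqrt(11)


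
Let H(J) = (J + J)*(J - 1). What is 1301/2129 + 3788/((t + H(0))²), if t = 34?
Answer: 2392152/615281 ≈ 3.8879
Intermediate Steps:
H(J) = 2*J*(-1 + J) (H(J) = (2*J)*(-1 + J) = 2*J*(-1 + J))
1301/2129 + 3788/((t + H(0))²) = 1301/2129 + 3788/((34 + 2*0*(-1 + 0))²) = 1301*(1/2129) + 3788/((34 + 2*0*(-1))²) = 1301/2129 + 3788/((34 + 0)²) = 1301/2129 + 3788/(34²) = 1301/2129 + 3788/1156 = 1301/2129 + 3788*(1/1156) = 1301/2129 + 947/289 = 2392152/615281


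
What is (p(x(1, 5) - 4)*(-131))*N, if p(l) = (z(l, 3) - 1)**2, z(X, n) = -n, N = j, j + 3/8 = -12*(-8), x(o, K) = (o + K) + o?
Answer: -200430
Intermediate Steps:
x(o, K) = K + 2*o (x(o, K) = (K + o) + o = K + 2*o)
j = 765/8 (j = -3/8 - 12*(-8) = -3/8 + 96 = 765/8 ≈ 95.625)
N = 765/8 ≈ 95.625
p(l) = 16 (p(l) = (-1*3 - 1)**2 = (-3 - 1)**2 = (-4)**2 = 16)
(p(x(1, 5) - 4)*(-131))*N = (16*(-131))*(765/8) = -2096*765/8 = -200430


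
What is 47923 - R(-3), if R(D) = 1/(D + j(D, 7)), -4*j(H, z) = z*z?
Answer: 2923307/61 ≈ 47923.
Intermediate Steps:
j(H, z) = -z**2/4 (j(H, z) = -z*z/4 = -z**2/4)
R(D) = 1/(-49/4 + D) (R(D) = 1/(D - 1/4*7**2) = 1/(D - 1/4*49) = 1/(D - 49/4) = 1/(-49/4 + D))
47923 - R(-3) = 47923 - 4/(-49 + 4*(-3)) = 47923 - 4/(-49 - 12) = 47923 - 4/(-61) = 47923 - 4*(-1)/61 = 47923 - 1*(-4/61) = 47923 + 4/61 = 2923307/61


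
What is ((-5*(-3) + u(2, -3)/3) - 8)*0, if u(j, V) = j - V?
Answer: 0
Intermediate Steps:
((-5*(-3) + u(2, -3)/3) - 8)*0 = ((-5*(-3) + (2 - 1*(-3))/3) - 8)*0 = ((15 + (2 + 3)*(⅓)) - 8)*0 = ((15 + 5*(⅓)) - 8)*0 = ((15 + 5/3) - 8)*0 = (50/3 - 8)*0 = (26/3)*0 = 0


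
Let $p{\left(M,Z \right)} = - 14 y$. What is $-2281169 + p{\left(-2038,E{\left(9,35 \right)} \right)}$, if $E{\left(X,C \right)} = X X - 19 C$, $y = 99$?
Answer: $-2282555$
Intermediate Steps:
$E{\left(X,C \right)} = X^{2} - 19 C$
$p{\left(M,Z \right)} = -1386$ ($p{\left(M,Z \right)} = \left(-14\right) 99 = -1386$)
$-2281169 + p{\left(-2038,E{\left(9,35 \right)} \right)} = -2281169 - 1386 = -2282555$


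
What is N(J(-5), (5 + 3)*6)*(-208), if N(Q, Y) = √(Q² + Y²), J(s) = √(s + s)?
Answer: -208*√2294 ≈ -9962.3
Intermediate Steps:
J(s) = √2*√s (J(s) = √(2*s) = √2*√s)
N(J(-5), (5 + 3)*6)*(-208) = √((√2*√(-5))² + ((5 + 3)*6)²)*(-208) = √((√2*(I*√5))² + (8*6)²)*(-208) = √((I*√10)² + 48²)*(-208) = √(-10 + 2304)*(-208) = √2294*(-208) = -208*√2294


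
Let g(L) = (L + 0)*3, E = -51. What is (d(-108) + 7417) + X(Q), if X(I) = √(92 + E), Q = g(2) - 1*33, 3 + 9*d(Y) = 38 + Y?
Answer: 66680/9 + √41 ≈ 7415.3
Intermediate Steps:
g(L) = 3*L (g(L) = L*3 = 3*L)
d(Y) = 35/9 + Y/9 (d(Y) = -⅓ + (38 + Y)/9 = -⅓ + (38/9 + Y/9) = 35/9 + Y/9)
Q = -27 (Q = 3*2 - 1*33 = 6 - 33 = -27)
X(I) = √41 (X(I) = √(92 - 51) = √41)
(d(-108) + 7417) + X(Q) = ((35/9 + (⅑)*(-108)) + 7417) + √41 = ((35/9 - 12) + 7417) + √41 = (-73/9 + 7417) + √41 = 66680/9 + √41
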